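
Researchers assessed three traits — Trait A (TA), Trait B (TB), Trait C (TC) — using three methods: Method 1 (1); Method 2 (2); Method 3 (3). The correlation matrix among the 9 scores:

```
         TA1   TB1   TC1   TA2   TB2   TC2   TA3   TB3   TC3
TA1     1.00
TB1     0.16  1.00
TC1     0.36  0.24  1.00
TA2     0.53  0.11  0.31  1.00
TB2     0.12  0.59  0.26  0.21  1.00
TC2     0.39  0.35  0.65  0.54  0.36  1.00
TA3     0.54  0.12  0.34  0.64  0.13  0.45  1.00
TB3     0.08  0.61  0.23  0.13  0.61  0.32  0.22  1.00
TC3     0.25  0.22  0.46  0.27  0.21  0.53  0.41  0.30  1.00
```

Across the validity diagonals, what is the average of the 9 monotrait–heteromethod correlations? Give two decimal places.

0.57

Convergent values: 0.53, 0.54, 0.64, 0.59, 0.61, 0.61, 0.65, 0.46, 0.53; mean = 5.16/9 = 0.57.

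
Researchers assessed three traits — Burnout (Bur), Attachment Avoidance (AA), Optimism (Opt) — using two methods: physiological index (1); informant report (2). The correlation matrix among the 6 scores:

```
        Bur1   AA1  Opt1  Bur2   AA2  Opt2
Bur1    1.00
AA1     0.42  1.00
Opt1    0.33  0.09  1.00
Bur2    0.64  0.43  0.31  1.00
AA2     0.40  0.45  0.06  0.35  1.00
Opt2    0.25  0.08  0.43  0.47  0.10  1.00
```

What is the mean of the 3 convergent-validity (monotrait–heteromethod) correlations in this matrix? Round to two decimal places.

0.51

Convergent values: 0.64, 0.45, 0.43; mean = 1.52/3 = 0.51.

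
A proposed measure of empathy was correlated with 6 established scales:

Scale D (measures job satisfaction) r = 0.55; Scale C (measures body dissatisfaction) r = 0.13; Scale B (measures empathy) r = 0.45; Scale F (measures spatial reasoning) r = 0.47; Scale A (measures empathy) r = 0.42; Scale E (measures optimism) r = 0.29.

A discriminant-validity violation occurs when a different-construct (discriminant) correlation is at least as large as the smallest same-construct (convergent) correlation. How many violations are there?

Convergent (same construct = empathy): Scale B, Scale A.
Smallest convergent = 0.42. Discriminant values: 0.55, 0.13, 0.47, 0.29; count ≥ 0.42 → 2.

2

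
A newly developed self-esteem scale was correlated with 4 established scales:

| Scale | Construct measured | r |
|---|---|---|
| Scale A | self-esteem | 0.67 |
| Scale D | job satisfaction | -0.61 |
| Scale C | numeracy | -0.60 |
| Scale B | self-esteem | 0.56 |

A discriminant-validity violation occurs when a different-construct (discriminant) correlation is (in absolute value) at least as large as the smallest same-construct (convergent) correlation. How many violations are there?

2

Convergent (same construct = self-esteem): Scale A, Scale B.
Smallest convergent = 0.56. Discriminant |r|: 0.61, 0.60; count ≥ 0.56 → 2.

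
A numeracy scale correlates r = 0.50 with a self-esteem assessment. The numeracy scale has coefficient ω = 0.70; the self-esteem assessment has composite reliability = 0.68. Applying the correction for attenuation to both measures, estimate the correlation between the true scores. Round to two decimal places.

r_true = r_obs / √(r_xx · r_yy) = 0.50 / √(0.70 × 0.68) = 0.50 / √0.4760 = 0.50 / 0.6899 ≈ 0.72.

0.72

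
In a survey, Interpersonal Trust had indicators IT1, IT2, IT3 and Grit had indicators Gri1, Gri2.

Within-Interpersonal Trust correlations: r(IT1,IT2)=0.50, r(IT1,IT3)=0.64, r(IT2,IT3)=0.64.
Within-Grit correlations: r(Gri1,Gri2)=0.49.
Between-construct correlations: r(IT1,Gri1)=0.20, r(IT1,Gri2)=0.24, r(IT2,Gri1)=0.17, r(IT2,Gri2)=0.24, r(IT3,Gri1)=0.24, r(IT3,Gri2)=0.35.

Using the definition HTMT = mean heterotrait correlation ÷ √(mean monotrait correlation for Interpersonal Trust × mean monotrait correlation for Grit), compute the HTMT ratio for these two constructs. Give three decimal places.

Mean heterotrait r = 1.44/6 = 0.2400.
Mean within-IT = 1.78/3 = 0.5933; mean within-Gri = 0.49/1 = 0.4900.
Geometric mean = √(0.5933 × 0.4900) = 0.5392.
HTMT = 0.2400 / 0.5392 = 0.445.

0.445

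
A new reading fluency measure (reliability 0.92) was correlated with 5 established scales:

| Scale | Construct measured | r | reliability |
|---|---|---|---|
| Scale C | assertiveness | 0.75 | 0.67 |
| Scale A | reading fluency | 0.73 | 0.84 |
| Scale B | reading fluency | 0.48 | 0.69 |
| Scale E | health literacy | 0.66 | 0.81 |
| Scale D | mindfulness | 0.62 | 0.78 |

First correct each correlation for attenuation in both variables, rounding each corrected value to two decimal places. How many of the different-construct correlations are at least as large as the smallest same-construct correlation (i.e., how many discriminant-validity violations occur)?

3

Disattenuated r (r / √(r_scale · r_new)):
  Scale C (disc): 0.75 / √(0.67·0.92) = 0.96
  Scale A (conv): 0.73 / √(0.84·0.92) = 0.83
  Scale B (conv): 0.48 / √(0.69·0.92) = 0.60
  Scale E (disc): 0.66 / √(0.81·0.92) = 0.76
  Scale D (disc): 0.62 / √(0.78·0.92) = 0.73
Smallest convergent = 0.60. Discriminant values: 0.96, 0.76, 0.73; count ≥ 0.60 → 3.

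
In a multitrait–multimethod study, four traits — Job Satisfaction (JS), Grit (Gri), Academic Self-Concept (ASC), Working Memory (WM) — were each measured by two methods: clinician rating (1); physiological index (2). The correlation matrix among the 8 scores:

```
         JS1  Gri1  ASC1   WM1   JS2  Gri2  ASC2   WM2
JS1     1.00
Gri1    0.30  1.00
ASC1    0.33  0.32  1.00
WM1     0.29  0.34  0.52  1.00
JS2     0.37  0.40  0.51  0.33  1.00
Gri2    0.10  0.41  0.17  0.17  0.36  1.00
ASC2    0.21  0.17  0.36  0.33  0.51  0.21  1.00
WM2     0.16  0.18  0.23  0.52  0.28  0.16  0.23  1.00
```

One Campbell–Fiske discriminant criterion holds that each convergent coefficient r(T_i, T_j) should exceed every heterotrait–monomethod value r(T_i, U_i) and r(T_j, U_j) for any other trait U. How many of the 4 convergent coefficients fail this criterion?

3

Convergent coefficients and their comparison sets:
JS (methods 1·2): 0.37 vs {0.30, 0.36, 0.33, 0.51, 0.29, 0.28} → fail.
Gri (methods 1·2): 0.41 vs {0.30, 0.36, 0.32, 0.21, 0.34, 0.16} → pass.
ASC (methods 1·2): 0.36 vs {0.33, 0.51, 0.32, 0.21, 0.52, 0.23} → fail.
WM (methods 1·2): 0.52 vs {0.29, 0.28, 0.34, 0.16, 0.52, 0.23} → fail.
3 of 4 fail.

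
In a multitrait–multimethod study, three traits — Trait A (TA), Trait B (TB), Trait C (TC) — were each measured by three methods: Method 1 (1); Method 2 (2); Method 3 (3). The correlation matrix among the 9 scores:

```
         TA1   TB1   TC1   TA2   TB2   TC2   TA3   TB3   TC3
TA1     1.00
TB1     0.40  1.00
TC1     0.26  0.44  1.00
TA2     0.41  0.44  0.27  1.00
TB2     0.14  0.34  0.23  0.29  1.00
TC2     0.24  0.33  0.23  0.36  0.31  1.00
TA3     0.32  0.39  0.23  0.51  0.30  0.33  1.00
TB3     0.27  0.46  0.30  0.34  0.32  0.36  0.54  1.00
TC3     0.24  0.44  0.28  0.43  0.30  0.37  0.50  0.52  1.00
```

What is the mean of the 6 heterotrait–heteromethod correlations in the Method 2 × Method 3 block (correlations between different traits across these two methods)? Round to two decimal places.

HTHM values (method 2 × method 3): 0.34, 0.43, 0.30, 0.30, 0.33, 0.36; mean = 2.06/6 = 0.34.

0.34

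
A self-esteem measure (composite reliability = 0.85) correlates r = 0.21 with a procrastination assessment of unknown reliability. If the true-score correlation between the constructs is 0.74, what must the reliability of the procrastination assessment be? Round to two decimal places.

r_true = r_obs / √(r_xx · r_yy) ⇒ 0.74 = 0.21 / √(0.85 · r_yy).
√(0.85 · r_yy) = 0.21 / 0.74 = 0.2838; 0.85 · r_yy = 0.0805; r_yy = 0.0805 / 0.85 ≈ 0.09.

0.09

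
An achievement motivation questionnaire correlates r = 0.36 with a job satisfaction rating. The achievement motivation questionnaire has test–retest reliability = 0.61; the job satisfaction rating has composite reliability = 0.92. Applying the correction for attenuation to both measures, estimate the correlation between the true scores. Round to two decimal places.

r_true = r_obs / √(r_xx · r_yy) = 0.36 / √(0.61 × 0.92) = 0.36 / √0.5612 = 0.36 / 0.7491 ≈ 0.48.

0.48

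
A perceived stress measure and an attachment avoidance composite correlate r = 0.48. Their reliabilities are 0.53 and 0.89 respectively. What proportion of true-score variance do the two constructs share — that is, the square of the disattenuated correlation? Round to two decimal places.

0.49

Disattenuated r = 0.48 / √(0.53 × 0.89) = 0.48 / 0.6868 = 0.6989.
Shared true-score variance = 0.6989² = 0.4885 ≈ 0.49.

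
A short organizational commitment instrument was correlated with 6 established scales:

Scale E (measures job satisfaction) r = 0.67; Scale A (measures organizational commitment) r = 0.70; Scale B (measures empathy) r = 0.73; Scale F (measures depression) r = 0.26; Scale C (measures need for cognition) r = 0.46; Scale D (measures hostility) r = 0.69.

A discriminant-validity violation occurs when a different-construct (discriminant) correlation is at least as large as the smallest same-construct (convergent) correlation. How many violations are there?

Convergent (same construct = organizational commitment): Scale A.
Smallest convergent = 0.70. Discriminant values: 0.67, 0.73, 0.26, 0.46, 0.69; count ≥ 0.70 → 1.

1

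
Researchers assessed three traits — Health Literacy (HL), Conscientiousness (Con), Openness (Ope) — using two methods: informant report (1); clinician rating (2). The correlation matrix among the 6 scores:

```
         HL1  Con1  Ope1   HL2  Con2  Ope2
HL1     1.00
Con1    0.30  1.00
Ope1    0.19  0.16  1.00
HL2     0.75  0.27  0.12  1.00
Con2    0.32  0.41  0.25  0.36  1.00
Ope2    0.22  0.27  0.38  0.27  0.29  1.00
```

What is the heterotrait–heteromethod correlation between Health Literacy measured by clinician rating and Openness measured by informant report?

Different traits and methods: r(HL2, Ope1) = 0.12.

0.12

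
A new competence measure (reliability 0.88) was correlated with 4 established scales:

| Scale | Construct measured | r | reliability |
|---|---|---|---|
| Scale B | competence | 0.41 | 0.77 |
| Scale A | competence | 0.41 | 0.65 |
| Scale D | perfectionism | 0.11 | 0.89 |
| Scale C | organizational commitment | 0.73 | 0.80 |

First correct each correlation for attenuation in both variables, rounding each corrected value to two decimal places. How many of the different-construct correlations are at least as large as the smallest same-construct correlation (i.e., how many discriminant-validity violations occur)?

Disattenuated r (r / √(r_scale · r_new)):
  Scale B (conv): 0.41 / √(0.77·0.88) = 0.50
  Scale A (conv): 0.41 / √(0.65·0.88) = 0.54
  Scale D (disc): 0.11 / √(0.89·0.88) = 0.12
  Scale C (disc): 0.73 / √(0.80·0.88) = 0.87
Smallest convergent = 0.50. Discriminant values: 0.12, 0.87; count ≥ 0.50 → 1.

1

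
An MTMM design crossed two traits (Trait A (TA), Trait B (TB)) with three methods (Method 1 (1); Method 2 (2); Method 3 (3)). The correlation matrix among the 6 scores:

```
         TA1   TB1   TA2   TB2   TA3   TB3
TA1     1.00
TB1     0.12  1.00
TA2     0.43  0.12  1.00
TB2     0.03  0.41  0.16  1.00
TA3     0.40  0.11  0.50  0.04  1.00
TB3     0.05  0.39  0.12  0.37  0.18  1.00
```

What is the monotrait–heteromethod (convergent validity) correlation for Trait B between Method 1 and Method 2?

Same trait (TB), different methods: r(TB1, TB2) = 0.41.

0.41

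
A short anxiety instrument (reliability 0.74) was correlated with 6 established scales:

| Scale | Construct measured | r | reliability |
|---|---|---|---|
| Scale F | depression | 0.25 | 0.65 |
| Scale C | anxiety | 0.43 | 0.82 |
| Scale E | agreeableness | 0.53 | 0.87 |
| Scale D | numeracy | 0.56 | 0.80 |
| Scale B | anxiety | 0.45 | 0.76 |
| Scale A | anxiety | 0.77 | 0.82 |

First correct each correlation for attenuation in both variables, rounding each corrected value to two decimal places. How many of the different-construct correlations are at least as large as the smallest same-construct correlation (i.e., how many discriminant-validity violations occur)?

2

Disattenuated r (r / √(r_scale · r_new)):
  Scale F (disc): 0.25 / √(0.65·0.74) = 0.36
  Scale C (conv): 0.43 / √(0.82·0.74) = 0.55
  Scale E (disc): 0.53 / √(0.87·0.74) = 0.66
  Scale D (disc): 0.56 / √(0.80·0.74) = 0.73
  Scale B (conv): 0.45 / √(0.76·0.74) = 0.60
  Scale A (conv): 0.77 / √(0.82·0.74) = 0.99
Smallest convergent = 0.55. Discriminant values: 0.36, 0.66, 0.73; count ≥ 0.55 → 2.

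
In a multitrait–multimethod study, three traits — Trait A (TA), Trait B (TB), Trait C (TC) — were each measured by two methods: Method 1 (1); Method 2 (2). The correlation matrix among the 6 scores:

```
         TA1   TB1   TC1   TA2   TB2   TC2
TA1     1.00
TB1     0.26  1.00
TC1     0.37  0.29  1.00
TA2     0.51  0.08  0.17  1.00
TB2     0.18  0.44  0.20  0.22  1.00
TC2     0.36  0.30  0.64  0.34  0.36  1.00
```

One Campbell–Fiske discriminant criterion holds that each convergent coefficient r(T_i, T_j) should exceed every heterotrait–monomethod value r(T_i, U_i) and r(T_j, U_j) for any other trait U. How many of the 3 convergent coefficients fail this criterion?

Checking each validity diagonal entry against its comparison values:
TA (methods 1·2): 0.51 vs {0.26, 0.22, 0.37, 0.34} → pass.
TB (methods 1·2): 0.44 vs {0.26, 0.22, 0.29, 0.36} → pass.
TC (methods 1·2): 0.64 vs {0.37, 0.34, 0.29, 0.36} → pass.
0 of 3 fail.

0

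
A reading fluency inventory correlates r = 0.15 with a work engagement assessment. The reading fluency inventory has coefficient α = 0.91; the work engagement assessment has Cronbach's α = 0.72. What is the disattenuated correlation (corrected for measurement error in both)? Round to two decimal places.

0.19

r_true = r_obs / √(r_xx · r_yy) = 0.15 / √(0.91 × 0.72) = 0.15 / √0.6552 = 0.15 / 0.8094 ≈ 0.19.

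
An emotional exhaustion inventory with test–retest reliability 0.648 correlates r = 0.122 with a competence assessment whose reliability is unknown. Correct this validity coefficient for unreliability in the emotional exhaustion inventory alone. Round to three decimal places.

Single correction: r_c = r_obs / √r_xx = 0.122 / √0.648 = 0.122 / 0.8050 ≈ 0.152.

0.152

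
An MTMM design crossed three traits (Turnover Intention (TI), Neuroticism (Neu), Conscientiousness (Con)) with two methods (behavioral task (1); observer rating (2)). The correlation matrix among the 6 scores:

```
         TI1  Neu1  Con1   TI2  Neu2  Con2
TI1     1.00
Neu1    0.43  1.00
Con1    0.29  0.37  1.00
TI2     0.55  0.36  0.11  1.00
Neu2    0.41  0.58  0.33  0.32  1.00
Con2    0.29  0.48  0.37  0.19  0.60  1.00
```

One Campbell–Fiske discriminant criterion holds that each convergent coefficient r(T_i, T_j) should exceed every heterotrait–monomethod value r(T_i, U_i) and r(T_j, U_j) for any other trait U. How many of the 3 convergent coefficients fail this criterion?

Each convergent coefficient versus the relevant comparison correlations:
TI (methods 1·2): 0.55 vs {0.43, 0.32, 0.29, 0.19} → pass.
Neu (methods 1·2): 0.58 vs {0.43, 0.32, 0.37, 0.60} → fail.
Con (methods 1·2): 0.37 vs {0.29, 0.19, 0.37, 0.60} → fail.
2 of 3 fail.

2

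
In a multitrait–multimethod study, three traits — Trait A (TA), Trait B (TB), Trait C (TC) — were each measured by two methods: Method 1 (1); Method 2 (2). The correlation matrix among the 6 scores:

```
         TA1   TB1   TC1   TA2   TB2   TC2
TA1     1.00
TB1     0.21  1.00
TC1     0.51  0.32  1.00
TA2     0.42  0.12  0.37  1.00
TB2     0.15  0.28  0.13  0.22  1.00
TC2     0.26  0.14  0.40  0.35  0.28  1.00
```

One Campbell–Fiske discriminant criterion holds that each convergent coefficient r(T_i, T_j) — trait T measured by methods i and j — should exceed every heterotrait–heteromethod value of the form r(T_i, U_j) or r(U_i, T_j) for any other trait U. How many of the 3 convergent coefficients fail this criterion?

Convergent coefficients and their comparison sets:
TA (methods 1·2): 0.42 vs {0.15, 0.12, 0.26, 0.37} → pass.
TB (methods 1·2): 0.28 vs {0.12, 0.15, 0.14, 0.13} → pass.
TC (methods 1·2): 0.40 vs {0.37, 0.26, 0.13, 0.14} → pass.
0 of 3 fail.

0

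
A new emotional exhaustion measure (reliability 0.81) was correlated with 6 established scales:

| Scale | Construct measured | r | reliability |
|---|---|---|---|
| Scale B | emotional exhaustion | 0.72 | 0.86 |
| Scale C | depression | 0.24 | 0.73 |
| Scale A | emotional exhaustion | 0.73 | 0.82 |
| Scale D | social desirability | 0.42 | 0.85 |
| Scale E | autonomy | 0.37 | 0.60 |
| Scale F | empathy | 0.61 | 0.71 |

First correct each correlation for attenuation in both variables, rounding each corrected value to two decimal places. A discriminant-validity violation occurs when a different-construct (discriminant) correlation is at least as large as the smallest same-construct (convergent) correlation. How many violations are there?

0

Disattenuated r (r / √(r_scale · r_new)):
  Scale B (conv): 0.72 / √(0.86·0.81) = 0.86
  Scale C (disc): 0.24 / √(0.73·0.81) = 0.31
  Scale A (conv): 0.73 / √(0.82·0.81) = 0.90
  Scale D (disc): 0.42 / √(0.85·0.81) = 0.51
  Scale E (disc): 0.37 / √(0.60·0.81) = 0.53
  Scale F (disc): 0.61 / √(0.71·0.81) = 0.80
Smallest convergent = 0.86. Discriminant values: 0.31, 0.51, 0.53, 0.80; count ≥ 0.86 → 0.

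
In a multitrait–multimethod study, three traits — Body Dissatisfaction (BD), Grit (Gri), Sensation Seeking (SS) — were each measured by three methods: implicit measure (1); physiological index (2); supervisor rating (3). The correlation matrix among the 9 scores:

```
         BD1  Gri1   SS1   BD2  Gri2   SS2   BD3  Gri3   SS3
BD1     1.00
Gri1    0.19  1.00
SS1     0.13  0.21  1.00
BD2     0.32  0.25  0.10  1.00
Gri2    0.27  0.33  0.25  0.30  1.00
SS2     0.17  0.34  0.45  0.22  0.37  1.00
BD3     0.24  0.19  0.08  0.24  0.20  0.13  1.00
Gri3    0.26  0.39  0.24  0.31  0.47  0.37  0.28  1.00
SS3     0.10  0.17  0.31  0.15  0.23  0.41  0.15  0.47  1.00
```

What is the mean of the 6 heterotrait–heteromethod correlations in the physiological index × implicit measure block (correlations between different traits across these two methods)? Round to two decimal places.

0.23

HTHM values (method 2 × method 1): 0.25, 0.10, 0.27, 0.25, 0.17, 0.34; mean = 1.38/6 = 0.23.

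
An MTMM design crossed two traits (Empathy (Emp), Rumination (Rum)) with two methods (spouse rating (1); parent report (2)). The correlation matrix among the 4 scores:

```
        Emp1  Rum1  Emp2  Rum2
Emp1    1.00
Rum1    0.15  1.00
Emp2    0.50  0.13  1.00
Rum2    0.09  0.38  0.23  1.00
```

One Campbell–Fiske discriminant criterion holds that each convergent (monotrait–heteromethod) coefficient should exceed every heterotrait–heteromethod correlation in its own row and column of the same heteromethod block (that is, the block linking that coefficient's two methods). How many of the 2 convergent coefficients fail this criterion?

0

Convergent coefficients and their comparison sets:
Emp (methods 1·2): 0.50 vs {0.09, 0.13} → pass.
Rum (methods 1·2): 0.38 vs {0.13, 0.09} → pass.
0 of 2 fail.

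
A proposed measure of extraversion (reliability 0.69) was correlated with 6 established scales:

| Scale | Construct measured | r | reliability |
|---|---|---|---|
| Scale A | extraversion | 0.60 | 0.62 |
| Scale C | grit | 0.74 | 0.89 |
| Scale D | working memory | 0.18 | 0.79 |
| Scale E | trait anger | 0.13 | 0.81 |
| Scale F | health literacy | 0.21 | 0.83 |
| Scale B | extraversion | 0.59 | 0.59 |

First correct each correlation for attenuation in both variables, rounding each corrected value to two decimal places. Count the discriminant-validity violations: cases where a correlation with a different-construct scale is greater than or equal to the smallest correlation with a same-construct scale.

1

Disattenuated r (r / √(r_scale · r_new)):
  Scale A (conv): 0.60 / √(0.62·0.69) = 0.92
  Scale C (disc): 0.74 / √(0.89·0.69) = 0.94
  Scale D (disc): 0.18 / √(0.79·0.69) = 0.24
  Scale E (disc): 0.13 / √(0.81·0.69) = 0.17
  Scale F (disc): 0.21 / √(0.83·0.69) = 0.28
  Scale B (conv): 0.59 / √(0.59·0.69) = 0.92
Smallest convergent = 0.92. Discriminant values: 0.94, 0.24, 0.17, 0.28; count ≥ 0.92 → 1.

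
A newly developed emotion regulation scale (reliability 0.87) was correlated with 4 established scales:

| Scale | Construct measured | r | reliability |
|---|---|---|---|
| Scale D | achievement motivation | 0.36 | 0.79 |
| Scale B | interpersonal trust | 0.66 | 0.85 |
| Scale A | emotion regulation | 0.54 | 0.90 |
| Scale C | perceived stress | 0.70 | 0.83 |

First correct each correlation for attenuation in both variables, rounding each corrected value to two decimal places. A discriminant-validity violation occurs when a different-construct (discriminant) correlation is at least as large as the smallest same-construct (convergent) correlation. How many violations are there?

Disattenuated r (r / √(r_scale · r_new)):
  Scale D (disc): 0.36 / √(0.79·0.87) = 0.43
  Scale B (disc): 0.66 / √(0.85·0.87) = 0.77
  Scale A (conv): 0.54 / √(0.90·0.87) = 0.61
  Scale C (disc): 0.70 / √(0.83·0.87) = 0.82
Smallest convergent = 0.61. Discriminant values: 0.43, 0.77, 0.82; count ≥ 0.61 → 2.

2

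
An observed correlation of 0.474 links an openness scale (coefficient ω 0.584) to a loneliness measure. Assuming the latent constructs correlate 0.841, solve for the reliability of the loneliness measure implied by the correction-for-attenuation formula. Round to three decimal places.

0.544

r_true = r_obs / √(r_xx · r_yy) ⇒ 0.841 = 0.474 / √(0.584 · r_yy).
√(0.584 · r_yy) = 0.474 / 0.841 = 0.5636; 0.584 · r_yy = 0.3176; r_yy = 0.3176 / 0.584 ≈ 0.544.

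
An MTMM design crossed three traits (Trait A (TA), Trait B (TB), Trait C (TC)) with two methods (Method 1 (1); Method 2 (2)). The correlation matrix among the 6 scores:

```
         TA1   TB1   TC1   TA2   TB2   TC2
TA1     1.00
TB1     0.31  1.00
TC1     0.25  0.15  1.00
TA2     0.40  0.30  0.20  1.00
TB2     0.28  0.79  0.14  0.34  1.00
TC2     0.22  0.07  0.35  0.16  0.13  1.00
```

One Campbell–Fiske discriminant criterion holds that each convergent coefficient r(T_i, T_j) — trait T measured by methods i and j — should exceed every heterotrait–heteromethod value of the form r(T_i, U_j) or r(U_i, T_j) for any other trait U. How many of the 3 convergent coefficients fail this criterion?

0

Convergent coefficients and their comparison sets:
TA (methods 1·2): 0.40 vs {0.28, 0.30, 0.22, 0.20} → pass.
TB (methods 1·2): 0.79 vs {0.30, 0.28, 0.07, 0.14} → pass.
TC (methods 1·2): 0.35 vs {0.20, 0.22, 0.14, 0.07} → pass.
0 of 3 fail.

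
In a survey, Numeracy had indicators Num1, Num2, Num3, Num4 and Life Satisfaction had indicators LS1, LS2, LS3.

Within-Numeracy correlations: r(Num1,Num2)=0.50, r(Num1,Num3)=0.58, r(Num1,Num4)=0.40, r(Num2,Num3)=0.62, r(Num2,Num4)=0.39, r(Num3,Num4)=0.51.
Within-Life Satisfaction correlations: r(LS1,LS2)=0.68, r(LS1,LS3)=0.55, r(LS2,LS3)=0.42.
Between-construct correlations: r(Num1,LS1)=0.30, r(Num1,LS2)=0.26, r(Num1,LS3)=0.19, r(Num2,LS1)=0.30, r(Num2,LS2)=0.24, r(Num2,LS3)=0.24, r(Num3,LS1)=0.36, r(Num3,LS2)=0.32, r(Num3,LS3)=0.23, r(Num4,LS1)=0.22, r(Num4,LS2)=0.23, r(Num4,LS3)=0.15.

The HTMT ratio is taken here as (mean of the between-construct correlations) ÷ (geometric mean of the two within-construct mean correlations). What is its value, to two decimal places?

Between-construct mean = 3.04/12 = 0.2533.
Mean within-Num = 3.00/6 = 0.5000; mean within-LS = 1.65/3 = 0.5500.
Geometric mean = √(0.5000 × 0.5500) = 0.5244.
HTMT = 0.2533 / 0.5244 = 0.48.

0.48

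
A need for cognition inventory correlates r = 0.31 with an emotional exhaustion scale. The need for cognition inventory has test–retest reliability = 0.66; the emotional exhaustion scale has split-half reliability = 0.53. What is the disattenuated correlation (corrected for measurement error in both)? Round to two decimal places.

r_true = r_obs / √(r_xx · r_yy) = 0.31 / √(0.66 × 0.53) = 0.31 / √0.3498 = 0.31 / 0.5914 ≈ 0.52.

0.52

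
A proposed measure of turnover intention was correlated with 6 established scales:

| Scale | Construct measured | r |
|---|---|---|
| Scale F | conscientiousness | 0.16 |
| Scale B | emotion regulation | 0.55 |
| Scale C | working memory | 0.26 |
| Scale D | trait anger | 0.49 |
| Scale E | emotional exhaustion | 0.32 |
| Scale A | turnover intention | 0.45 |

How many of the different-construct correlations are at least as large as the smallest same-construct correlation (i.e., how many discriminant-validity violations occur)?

Convergent (same construct = turnover intention): Scale A.
Smallest convergent = 0.45. Discriminant values: 0.16, 0.55, 0.26, 0.49, 0.32; count ≥ 0.45 → 2.

2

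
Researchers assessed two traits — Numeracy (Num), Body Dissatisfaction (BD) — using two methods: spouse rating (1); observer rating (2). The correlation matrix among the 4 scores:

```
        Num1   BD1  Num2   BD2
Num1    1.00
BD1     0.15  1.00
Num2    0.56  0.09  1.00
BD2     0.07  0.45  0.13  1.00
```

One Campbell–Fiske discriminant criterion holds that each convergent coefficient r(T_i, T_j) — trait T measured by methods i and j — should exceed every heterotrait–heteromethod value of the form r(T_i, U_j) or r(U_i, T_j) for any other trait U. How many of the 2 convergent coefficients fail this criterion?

0

Each convergent coefficient versus the relevant comparison correlations:
Num (methods 1·2): 0.56 vs {0.07, 0.09} → pass.
BD (methods 1·2): 0.45 vs {0.09, 0.07} → pass.
0 of 2 fail.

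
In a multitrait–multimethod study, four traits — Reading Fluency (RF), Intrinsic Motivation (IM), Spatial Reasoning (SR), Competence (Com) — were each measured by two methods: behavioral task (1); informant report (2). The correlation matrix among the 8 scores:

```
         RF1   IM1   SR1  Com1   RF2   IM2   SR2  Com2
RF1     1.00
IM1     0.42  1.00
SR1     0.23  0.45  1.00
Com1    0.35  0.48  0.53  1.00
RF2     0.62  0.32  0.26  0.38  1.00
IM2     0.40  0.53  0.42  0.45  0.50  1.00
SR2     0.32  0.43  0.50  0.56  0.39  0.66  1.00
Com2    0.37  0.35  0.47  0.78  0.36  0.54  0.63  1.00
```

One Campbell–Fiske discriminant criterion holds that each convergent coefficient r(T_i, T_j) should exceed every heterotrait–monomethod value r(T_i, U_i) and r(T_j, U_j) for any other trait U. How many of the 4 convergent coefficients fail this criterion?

Checking each validity diagonal entry against its comparison values:
RF (methods 1·2): 0.62 vs {0.42, 0.50, 0.23, 0.39, 0.35, 0.36} → pass.
IM (methods 1·2): 0.53 vs {0.42, 0.50, 0.45, 0.66, 0.48, 0.54} → fail.
SR (methods 1·2): 0.50 vs {0.23, 0.39, 0.45, 0.66, 0.53, 0.63} → fail.
Com (methods 1·2): 0.78 vs {0.35, 0.36, 0.48, 0.54, 0.53, 0.63} → pass.
2 of 4 fail.

2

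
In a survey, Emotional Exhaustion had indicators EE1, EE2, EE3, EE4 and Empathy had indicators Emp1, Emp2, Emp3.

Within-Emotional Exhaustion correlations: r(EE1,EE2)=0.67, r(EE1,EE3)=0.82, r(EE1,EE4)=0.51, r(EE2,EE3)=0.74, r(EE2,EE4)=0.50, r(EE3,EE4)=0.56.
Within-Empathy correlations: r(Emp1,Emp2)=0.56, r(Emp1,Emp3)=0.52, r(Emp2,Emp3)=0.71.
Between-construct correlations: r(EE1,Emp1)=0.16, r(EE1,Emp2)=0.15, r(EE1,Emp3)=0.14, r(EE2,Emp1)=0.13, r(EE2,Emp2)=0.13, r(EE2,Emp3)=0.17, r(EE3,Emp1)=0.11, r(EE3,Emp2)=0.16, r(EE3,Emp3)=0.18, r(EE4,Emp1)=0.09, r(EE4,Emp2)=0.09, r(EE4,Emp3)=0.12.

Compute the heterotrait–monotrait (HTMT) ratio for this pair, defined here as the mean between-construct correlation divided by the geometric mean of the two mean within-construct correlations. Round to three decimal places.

Mean heterotrait r = 1.63/12 = 0.1358.
Mean within-EE = 3.80/6 = 0.6333; mean within-Emp = 1.79/3 = 0.5967.
Geometric mean = √(0.6333 × 0.5967) = 0.6147.
HTMT = 0.1358 / 0.6147 = 0.221.

0.221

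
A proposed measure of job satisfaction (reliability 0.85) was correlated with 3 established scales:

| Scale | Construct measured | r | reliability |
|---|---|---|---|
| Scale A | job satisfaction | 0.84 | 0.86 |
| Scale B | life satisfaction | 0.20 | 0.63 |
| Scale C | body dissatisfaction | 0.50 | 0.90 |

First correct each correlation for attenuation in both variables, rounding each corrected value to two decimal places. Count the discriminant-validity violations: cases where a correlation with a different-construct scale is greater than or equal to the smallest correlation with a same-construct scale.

0

Disattenuated r (r / √(r_scale · r_new)):
  Scale A (conv): 0.84 / √(0.86·0.85) = 0.98
  Scale B (disc): 0.20 / √(0.63·0.85) = 0.27
  Scale C (disc): 0.50 / √(0.90·0.85) = 0.57
Smallest convergent = 0.98. Discriminant values: 0.27, 0.57; count ≥ 0.98 → 0.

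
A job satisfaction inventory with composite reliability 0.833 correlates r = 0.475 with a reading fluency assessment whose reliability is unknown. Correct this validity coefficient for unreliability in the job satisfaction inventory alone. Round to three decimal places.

0.520

Single correction: r_c = r_obs / √r_xx = 0.475 / √0.833 = 0.475 / 0.9127 ≈ 0.520.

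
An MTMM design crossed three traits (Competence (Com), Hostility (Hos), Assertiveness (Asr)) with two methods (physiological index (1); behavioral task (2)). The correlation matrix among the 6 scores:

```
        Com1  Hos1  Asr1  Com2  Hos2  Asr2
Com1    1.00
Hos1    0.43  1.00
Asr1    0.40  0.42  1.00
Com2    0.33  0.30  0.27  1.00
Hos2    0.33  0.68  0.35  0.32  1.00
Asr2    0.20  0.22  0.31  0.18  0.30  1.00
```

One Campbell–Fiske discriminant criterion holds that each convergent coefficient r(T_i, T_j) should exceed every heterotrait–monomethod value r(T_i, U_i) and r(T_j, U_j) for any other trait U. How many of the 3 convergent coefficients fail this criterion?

2

Each convergent coefficient versus the relevant comparison correlations:
Com (methods 1·2): 0.33 vs {0.43, 0.32, 0.40, 0.18} → fail.
Hos (methods 1·2): 0.68 vs {0.43, 0.32, 0.42, 0.30} → pass.
Asr (methods 1·2): 0.31 vs {0.40, 0.18, 0.42, 0.30} → fail.
2 of 3 fail.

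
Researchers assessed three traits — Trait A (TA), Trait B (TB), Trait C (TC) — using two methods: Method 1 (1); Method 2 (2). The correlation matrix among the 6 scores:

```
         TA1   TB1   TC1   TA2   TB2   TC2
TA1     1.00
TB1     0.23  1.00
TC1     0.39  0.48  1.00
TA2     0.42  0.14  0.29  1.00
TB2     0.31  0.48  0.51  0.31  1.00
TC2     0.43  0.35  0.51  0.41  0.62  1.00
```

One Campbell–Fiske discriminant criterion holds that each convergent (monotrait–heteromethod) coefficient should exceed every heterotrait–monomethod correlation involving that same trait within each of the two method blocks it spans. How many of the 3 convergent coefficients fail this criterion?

2

Convergent coefficients and their comparison sets:
TA (methods 1·2): 0.42 vs {0.23, 0.31, 0.39, 0.41} → pass.
TB (methods 1·2): 0.48 vs {0.23, 0.31, 0.48, 0.62} → fail.
TC (methods 1·2): 0.51 vs {0.39, 0.41, 0.48, 0.62} → fail.
2 of 3 fail.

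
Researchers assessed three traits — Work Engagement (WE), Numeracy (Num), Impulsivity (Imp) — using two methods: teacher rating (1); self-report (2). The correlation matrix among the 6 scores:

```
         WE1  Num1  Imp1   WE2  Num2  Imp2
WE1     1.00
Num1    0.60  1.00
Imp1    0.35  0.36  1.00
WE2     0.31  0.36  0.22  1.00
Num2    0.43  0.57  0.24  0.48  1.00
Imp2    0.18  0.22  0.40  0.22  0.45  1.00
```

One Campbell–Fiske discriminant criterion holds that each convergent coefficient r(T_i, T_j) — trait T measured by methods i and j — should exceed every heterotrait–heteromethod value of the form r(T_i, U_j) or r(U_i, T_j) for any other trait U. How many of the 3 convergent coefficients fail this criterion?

1

Checking each validity diagonal entry against its comparison values:
WE (methods 1·2): 0.31 vs {0.43, 0.36, 0.18, 0.22} → fail.
Num (methods 1·2): 0.57 vs {0.36, 0.43, 0.22, 0.24} → pass.
Imp (methods 1·2): 0.40 vs {0.22, 0.18, 0.24, 0.22} → pass.
1 of 3 fail.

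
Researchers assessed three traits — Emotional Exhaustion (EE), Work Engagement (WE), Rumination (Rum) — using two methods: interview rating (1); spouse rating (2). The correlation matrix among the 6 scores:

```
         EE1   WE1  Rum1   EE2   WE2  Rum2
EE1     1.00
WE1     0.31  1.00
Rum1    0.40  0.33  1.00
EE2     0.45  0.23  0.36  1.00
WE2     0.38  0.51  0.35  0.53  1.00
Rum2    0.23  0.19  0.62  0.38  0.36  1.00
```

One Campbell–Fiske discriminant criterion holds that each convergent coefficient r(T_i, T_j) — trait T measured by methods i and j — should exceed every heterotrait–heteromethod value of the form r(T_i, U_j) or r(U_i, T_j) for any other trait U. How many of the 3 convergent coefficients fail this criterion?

Convergent coefficients and their comparison sets:
EE (methods 1·2): 0.45 vs {0.38, 0.23, 0.23, 0.36} → pass.
WE (methods 1·2): 0.51 vs {0.23, 0.38, 0.19, 0.35} → pass.
Rum (methods 1·2): 0.62 vs {0.36, 0.23, 0.35, 0.19} → pass.
0 of 3 fail.

0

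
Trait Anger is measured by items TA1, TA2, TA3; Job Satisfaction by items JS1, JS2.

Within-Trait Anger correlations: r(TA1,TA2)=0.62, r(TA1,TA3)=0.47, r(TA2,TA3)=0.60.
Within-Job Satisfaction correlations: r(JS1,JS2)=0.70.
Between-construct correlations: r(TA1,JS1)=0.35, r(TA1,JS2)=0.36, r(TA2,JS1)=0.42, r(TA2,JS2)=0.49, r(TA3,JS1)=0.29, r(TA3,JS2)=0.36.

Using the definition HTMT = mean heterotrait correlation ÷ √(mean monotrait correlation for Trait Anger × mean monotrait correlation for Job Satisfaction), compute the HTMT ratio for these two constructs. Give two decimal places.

0.60

Between-construct mean = 2.27/6 = 0.3783.
Mean within-TA = 1.69/3 = 0.5633; mean within-JS = 0.70/1 = 0.7000.
Geometric mean = √(0.5633 × 0.7000) = 0.6279.
HTMT = 0.3783 / 0.6279 = 0.60.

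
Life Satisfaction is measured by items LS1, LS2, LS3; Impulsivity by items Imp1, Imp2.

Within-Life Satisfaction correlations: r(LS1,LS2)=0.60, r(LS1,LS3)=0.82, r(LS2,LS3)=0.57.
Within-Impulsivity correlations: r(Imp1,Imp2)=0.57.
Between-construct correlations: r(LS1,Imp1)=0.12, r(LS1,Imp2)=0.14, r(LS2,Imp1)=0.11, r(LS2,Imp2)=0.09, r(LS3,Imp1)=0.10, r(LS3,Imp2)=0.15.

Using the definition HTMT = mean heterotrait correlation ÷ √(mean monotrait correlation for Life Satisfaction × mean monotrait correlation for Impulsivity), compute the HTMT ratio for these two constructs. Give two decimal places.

0.19

Mean heterotrait r = 0.71/6 = 0.1183.
Mean within-LS = 1.99/3 = 0.6633; mean within-Imp = 0.57/1 = 0.5700.
Geometric mean = √(0.6633 × 0.5700) = 0.6149.
HTMT = 0.1183 / 0.6149 = 0.19.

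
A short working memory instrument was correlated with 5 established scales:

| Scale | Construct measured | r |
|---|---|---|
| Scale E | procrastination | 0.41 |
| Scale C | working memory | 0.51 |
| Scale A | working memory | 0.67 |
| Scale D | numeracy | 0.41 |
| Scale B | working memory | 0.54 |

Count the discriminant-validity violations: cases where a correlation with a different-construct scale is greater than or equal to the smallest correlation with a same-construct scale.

0

Convergent (same construct = working memory): Scale C, Scale A, Scale B.
Smallest convergent = 0.51. Discriminant values: 0.41, 0.41; count ≥ 0.51 → 0.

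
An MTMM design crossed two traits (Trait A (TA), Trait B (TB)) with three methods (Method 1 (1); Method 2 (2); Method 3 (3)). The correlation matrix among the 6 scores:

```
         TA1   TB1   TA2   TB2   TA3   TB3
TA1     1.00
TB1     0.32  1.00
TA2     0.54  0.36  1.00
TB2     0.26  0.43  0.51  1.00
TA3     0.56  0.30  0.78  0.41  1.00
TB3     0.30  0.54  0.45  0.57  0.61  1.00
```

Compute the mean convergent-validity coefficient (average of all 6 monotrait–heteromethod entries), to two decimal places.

Convergent values: 0.54, 0.56, 0.78, 0.43, 0.54, 0.57; mean = 3.42/6 = 0.57.

0.57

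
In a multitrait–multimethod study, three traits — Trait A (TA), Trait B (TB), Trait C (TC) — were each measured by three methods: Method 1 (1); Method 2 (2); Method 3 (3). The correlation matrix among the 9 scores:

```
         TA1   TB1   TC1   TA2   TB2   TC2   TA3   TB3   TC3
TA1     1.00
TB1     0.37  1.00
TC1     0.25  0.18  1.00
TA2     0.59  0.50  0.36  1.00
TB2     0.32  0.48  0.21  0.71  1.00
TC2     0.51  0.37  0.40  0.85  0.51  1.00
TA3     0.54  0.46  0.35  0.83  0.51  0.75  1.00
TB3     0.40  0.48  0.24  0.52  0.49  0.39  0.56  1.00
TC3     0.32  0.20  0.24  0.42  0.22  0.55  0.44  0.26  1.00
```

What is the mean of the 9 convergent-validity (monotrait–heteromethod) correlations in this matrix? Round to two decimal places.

0.51

Convergent values: 0.59, 0.54, 0.83, 0.48, 0.48, 0.49, 0.40, 0.24, 0.55; mean = 4.60/9 = 0.51.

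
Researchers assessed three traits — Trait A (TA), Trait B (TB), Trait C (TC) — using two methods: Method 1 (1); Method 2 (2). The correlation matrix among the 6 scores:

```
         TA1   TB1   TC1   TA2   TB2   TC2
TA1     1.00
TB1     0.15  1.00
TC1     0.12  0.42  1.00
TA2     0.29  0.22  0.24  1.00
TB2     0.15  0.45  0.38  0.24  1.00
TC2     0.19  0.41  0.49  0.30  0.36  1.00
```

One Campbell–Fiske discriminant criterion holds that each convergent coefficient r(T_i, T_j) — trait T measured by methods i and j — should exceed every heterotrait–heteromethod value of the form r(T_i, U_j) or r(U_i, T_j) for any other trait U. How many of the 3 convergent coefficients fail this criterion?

Each convergent coefficient versus the relevant comparison correlations:
TA (methods 1·2): 0.29 vs {0.15, 0.22, 0.19, 0.24} → pass.
TB (methods 1·2): 0.45 vs {0.22, 0.15, 0.41, 0.38} → pass.
TC (methods 1·2): 0.49 vs {0.24, 0.19, 0.38, 0.41} → pass.
0 of 3 fail.

0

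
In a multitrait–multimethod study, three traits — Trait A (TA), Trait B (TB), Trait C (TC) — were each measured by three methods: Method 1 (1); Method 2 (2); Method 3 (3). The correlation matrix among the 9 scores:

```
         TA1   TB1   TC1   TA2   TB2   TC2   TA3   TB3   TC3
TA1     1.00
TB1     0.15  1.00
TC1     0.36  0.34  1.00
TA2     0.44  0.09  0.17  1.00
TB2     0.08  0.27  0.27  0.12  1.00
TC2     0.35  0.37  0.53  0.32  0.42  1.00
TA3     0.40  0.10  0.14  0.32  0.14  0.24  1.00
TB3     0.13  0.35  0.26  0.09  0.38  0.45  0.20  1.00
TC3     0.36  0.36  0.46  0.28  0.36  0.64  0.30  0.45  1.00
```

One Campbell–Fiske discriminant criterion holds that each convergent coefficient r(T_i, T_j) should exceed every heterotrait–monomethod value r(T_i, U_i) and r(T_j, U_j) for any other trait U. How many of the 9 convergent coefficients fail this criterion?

Checking each validity diagonal entry against its comparison values:
TA (methods 1·2): 0.44 vs {0.15, 0.12, 0.36, 0.32} → pass.
TA (methods 1·3): 0.40 vs {0.15, 0.20, 0.36, 0.30} → pass.
TA (methods 2·3): 0.32 vs {0.12, 0.20, 0.32, 0.30} → fail.
TB (methods 1·2): 0.27 vs {0.15, 0.12, 0.34, 0.42} → fail.
TB (methods 1·3): 0.35 vs {0.15, 0.20, 0.34, 0.45} → fail.
TB (methods 2·3): 0.38 vs {0.12, 0.20, 0.42, 0.45} → fail.
TC (methods 1·2): 0.53 vs {0.36, 0.32, 0.34, 0.42} → pass.
TC (methods 1·3): 0.46 vs {0.36, 0.30, 0.34, 0.45} → pass.
TC (methods 2·3): 0.64 vs {0.32, 0.30, 0.42, 0.45} → pass.
4 of 9 fail.

4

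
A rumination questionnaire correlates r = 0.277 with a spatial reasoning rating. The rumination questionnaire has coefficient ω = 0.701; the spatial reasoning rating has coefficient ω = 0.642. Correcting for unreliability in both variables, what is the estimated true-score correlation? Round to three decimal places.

0.413

r_true = r_obs / √(r_xx · r_yy) = 0.277 / √(0.701 × 0.642) = 0.277 / √0.450042 = 0.277 / 0.6709 ≈ 0.413.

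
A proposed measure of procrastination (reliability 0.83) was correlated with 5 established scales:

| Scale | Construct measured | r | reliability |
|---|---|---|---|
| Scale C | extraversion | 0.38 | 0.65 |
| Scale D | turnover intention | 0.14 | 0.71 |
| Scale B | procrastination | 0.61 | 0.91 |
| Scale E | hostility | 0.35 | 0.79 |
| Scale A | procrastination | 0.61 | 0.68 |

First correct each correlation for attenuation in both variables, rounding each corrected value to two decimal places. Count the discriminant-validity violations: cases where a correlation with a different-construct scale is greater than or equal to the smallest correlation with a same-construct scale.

0

Disattenuated r (r / √(r_scale · r_new)):
  Scale C (disc): 0.38 / √(0.65·0.83) = 0.52
  Scale D (disc): 0.14 / √(0.71·0.83) = 0.18
  Scale B (conv): 0.61 / √(0.91·0.83) = 0.70
  Scale E (disc): 0.35 / √(0.79·0.83) = 0.43
  Scale A (conv): 0.61 / √(0.68·0.83) = 0.81
Smallest convergent = 0.70. Discriminant values: 0.52, 0.18, 0.43; count ≥ 0.70 → 0.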